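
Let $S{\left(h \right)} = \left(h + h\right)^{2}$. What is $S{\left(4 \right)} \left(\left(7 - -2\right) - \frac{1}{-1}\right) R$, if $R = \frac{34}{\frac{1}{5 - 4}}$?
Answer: $21760$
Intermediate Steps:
$S{\left(h \right)} = 4 h^{2}$ ($S{\left(h \right)} = \left(2 h\right)^{2} = 4 h^{2}$)
$R = 34$ ($R = \frac{34}{1^{-1}} = \frac{34}{1} = 34 \cdot 1 = 34$)
$S{\left(4 \right)} \left(\left(7 - -2\right) - \frac{1}{-1}\right) R = 4 \cdot 4^{2} \left(\left(7 - -2\right) - \frac{1}{-1}\right) 34 = 4 \cdot 16 \left(\left(7 + 2\right) - -1\right) 34 = 64 \left(9 + 1\right) 34 = 64 \cdot 10 \cdot 34 = 640 \cdot 34 = 21760$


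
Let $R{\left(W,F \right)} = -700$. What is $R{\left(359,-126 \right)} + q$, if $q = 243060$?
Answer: $242360$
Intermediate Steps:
$R{\left(359,-126 \right)} + q = -700 + 243060 = 242360$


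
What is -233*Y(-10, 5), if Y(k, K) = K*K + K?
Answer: -6990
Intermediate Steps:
Y(k, K) = K + K² (Y(k, K) = K² + K = K + K²)
-233*Y(-10, 5) = -1165*(1 + 5) = -1165*6 = -233*30 = -6990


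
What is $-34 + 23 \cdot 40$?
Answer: $886$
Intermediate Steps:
$-34 + 23 \cdot 40 = -34 + 920 = 886$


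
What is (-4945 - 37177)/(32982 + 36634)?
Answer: -21061/34808 ≈ -0.60506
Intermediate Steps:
(-4945 - 37177)/(32982 + 36634) = -42122/69616 = -42122*1/69616 = -21061/34808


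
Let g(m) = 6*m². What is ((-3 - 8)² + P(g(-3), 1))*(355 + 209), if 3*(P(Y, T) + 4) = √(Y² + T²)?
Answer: 65988 + 188*√2917 ≈ 76142.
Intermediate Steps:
P(Y, T) = -4 + √(T² + Y²)/3 (P(Y, T) = -4 + √(Y² + T²)/3 = -4 + √(T² + Y²)/3)
((-3 - 8)² + P(g(-3), 1))*(355 + 209) = ((-3 - 8)² + (-4 + √(1² + (6*(-3)²)²)/3))*(355 + 209) = ((-11)² + (-4 + √(1 + (6*9)²)/3))*564 = (121 + (-4 + √(1 + 54²)/3))*564 = (121 + (-4 + √(1 + 2916)/3))*564 = (121 + (-4 + √2917/3))*564 = (117 + √2917/3)*564 = 65988 + 188*√2917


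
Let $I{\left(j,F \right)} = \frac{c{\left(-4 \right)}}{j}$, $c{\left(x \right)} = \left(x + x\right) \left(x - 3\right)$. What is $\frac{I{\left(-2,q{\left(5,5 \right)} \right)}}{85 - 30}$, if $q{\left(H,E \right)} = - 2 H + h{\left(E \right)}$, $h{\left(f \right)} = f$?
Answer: $- \frac{28}{55} \approx -0.50909$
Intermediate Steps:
$q{\left(H,E \right)} = E - 2 H$ ($q{\left(H,E \right)} = - 2 H + E = E - 2 H$)
$c{\left(x \right)} = 2 x \left(-3 + x\right)$
$I{\left(j,F \right)} = \frac{56}{j}$ ($I{\left(j,F \right)} = \frac{2 \left(-4\right) \left(-3 - 4\right)}{j} = \frac{2 \left(-4\right) \left(-7\right)}{j} = \frac{56}{j}$)
$\frac{I{\left(-2,q{\left(5,5 \right)} \right)}}{85 - 30} = \frac{56 \frac{1}{-2}}{85 - 30} = \frac{56 \left(- \frac{1}{2}\right)}{55} = \frac{1}{55} \left(-28\right) = - \frac{28}{55}$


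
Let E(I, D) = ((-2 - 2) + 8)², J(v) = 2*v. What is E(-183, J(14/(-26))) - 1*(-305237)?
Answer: 305253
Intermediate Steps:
E(I, D) = 16 (E(I, D) = (-4 + 8)² = 4² = 16)
E(-183, J(14/(-26))) - 1*(-305237) = 16 - 1*(-305237) = 16 + 305237 = 305253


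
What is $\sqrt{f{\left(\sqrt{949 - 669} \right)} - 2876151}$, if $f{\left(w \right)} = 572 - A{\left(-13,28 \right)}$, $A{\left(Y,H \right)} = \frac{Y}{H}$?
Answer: $\frac{i \sqrt{563613393}}{14} \approx 1695.8 i$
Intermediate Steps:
$f{\left(w \right)} = \frac{16029}{28}$ ($f{\left(w \right)} = 572 - - \frac{13}{28} = 572 + \frac{13}{28} = \frac{16029}{28}$)
$\sqrt{f{\left(\sqrt{949 - 669} \right)} - 2876151} = \sqrt{\frac{16029}{28} - 2876151} = \sqrt{- \frac{80516199}{28}} = \frac{i \sqrt{563613393}}{14}$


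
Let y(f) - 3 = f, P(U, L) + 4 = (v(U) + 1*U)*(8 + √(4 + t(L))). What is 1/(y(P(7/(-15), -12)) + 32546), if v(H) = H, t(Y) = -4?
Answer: 15/488063 ≈ 3.0734e-5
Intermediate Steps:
P(U, L) = -4 + 16*U (P(U, L) = -4 + (U + 1*U)*(8 + √(4 - 4)) = -4 + (U + U)*(8 + √0) = -4 + (2*U)*(8 + 0) = -4 + (2*U)*8 = -4 + 16*U)
y(f) = 3 + f
1/(y(P(7/(-15), -12)) + 32546) = 1/((3 + (-4 + 16*(7/(-15)))) + 32546) = 1/((3 + (-4 + 16*(7*(-1/15)))) + 32546) = 1/((3 + (-4 + 16*(-7/15))) + 32546) = 1/((3 + (-4 - 112/15)) + 32546) = 1/((3 - 172/15) + 32546) = 1/(-127/15 + 32546) = 1/(488063/15) = 15/488063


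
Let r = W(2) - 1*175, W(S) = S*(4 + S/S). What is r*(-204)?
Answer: 33660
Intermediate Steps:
W(S) = 5*S (W(S) = S*(4 + 1) = S*5 = 5*S)
r = -165 (r = 5*2 - 1*175 = 10 - 175 = -165)
r*(-204) = -165*(-204) = 33660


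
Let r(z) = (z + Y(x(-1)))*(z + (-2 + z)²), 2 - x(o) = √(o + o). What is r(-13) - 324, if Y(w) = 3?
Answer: -2444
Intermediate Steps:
x(o) = 2 - √2*√o (x(o) = 2 - √(o + o) = 2 - √(2*o) = 2 - √2*√o)
r(z) = (3 + z)*(z + (-2 + z)²) (r(z) = (z + 3)*(z + (-2 + z)²) = (3 + z)*(z + (-2 + z)²))
r(-13) - 324 = (12 + (-13)³ - 5*(-13)) - 324 = (12 - 2197 + 65) - 324 = -2120 - 324 = -2444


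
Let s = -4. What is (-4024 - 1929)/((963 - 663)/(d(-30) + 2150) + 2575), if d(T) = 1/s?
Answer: -51189847/22143625 ≈ -2.3117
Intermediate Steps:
d(T) = -¼ (d(T) = 1/(-4) = -¼)
(-4024 - 1929)/((963 - 663)/(d(-30) + 2150) + 2575) = (-4024 - 1929)/((963 - 663)/(-¼ + 2150) + 2575) = -5953/(300/(8599/4) + 2575) = -5953/(300*(4/8599) + 2575) = -5953/(1200/8599 + 2575) = -5953/22143625/8599 = -5953*8599/22143625 = -51189847/22143625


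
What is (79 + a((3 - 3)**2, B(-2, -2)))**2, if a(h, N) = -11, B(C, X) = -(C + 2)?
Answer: 4624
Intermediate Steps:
B(C, X) = -2 - C (B(C, X) = -(2 + C) = -2 - C)
(79 + a((3 - 3)**2, B(-2, -2)))**2 = (79 - 11)**2 = 68**2 = 4624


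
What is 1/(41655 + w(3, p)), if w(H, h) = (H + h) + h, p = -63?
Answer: 1/41532 ≈ 2.4078e-5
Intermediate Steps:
w(H, h) = H + 2*h
1/(41655 + w(3, p)) = 1/(41655 + (3 + 2*(-63))) = 1/(41655 + (3 - 126)) = 1/(41655 - 123) = 1/41532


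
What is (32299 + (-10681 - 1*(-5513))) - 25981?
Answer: 1150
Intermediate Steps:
(32299 + (-10681 - 1*(-5513))) - 25981 = (32299 + (-10681 + 5513)) - 25981 = (32299 - 5168) - 25981 = 27131 - 25981 = 1150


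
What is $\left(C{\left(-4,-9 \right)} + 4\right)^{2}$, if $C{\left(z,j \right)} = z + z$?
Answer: $16$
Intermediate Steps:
$C{\left(z,j \right)} = 2 z$
$\left(C{\left(-4,-9 \right)} + 4\right)^{2} = \left(2 \left(-4\right) + 4\right)^{2} = \left(-8 + 4\right)^{2} = \left(-4\right)^{2} = 16$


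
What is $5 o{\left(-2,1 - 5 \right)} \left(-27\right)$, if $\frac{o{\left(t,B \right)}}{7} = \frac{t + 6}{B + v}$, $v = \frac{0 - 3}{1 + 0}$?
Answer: $540$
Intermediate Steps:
$v = -3$ ($v = - \frac{3}{1} = \left(-3\right) 1 = -3$)
$o{\left(t,B \right)} = \frac{7 \left(6 + t\right)}{-3 + B}$ ($o{\left(t,B \right)} = 7 \frac{t + 6}{B - 3} = 7 \frac{6 + t}{-3 + B} = \frac{7 \left(6 + t\right)}{-3 + B}$)
$5 o{\left(-2,1 - 5 \right)} \left(-27\right) = 5 \frac{7 \left(6 - 2\right)}{-3 + \left(1 - 5\right)} \left(-27\right) = 5 \cdot 7 \frac{1}{-3 - 4} \cdot 4 \left(-27\right) = 5 \cdot 7 \frac{1}{-7} \cdot 4 \left(-27\right) = 5 \cdot 7 \left(- \frac{1}{7}\right) 4 \left(-27\right) = 5 \left(-4\right) \left(-27\right) = \left(-20\right) \left(-27\right) = 540$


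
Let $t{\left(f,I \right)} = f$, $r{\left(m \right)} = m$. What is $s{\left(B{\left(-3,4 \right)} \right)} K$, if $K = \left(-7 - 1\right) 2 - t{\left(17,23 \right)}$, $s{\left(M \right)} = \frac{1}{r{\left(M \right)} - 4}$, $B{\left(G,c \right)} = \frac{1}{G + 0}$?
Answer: $\frac{99}{13} \approx 7.6154$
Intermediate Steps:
$B{\left(G,c \right)} = \frac{1}{G}$
$s{\left(M \right)} = \frac{1}{-4 + M}$ ($s{\left(M \right)} = \frac{1}{M - 4} = \frac{1}{-4 + M}$)
$K = -33$ ($K = \left(-7 - 1\right) 2 - 17 = \left(-8\right) 2 - 17 = -16 - 17 = -33$)
$s{\left(B{\left(-3,4 \right)} \right)} K = \frac{1}{-4 + \frac{1}{-3}} \left(-33\right) = \frac{1}{-4 - \frac{1}{3}} \left(-33\right) = \frac{1}{- \frac{13}{3}} \left(-33\right) = \left(- \frac{3}{13}\right) \left(-33\right) = \frac{99}{13}$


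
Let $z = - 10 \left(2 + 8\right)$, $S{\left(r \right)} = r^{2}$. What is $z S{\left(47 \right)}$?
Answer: $-220900$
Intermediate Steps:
$z = -100$ ($z = \left(-10\right) 10 = -100$)
$z S{\left(47 \right)} = - 100 \cdot 47^{2} = \left(-100\right) 2209 = -220900$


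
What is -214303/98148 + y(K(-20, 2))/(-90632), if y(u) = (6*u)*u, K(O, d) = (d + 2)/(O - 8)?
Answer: -59482084637/27242007954 ≈ -2.1835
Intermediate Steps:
K(O, d) = (2 + d)/(-8 + O)
y(u) = 6*u²
-214303/98148 + y(K(-20, 2))/(-90632) = -214303/98148 + (6*((2 + 2)/(-8 - 20))²)/(-90632) = -214303*1/98148 + (6*(4/(-28))²)*(-1/90632) = -214303/98148 + (6*(-1/28*4)²)*(-1/90632) = -214303/98148 + (6*(-⅐)²)*(-1/90632) = -214303/98148 + (6*(1/49))*(-1/90632) = -214303/98148 + (6/49)*(-1/90632) = -214303/98148 - 3/2220484 = -59482084637/27242007954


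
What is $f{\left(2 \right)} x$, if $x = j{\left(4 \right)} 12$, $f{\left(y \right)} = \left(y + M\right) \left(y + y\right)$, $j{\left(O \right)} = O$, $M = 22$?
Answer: $4608$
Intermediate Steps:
$f{\left(y \right)} = 2 y \left(22 + y\right)$ ($f{\left(y \right)} = \left(y + 22\right) \left(y + y\right) = \left(22 + y\right) 2 y = 2 y \left(22 + y\right)$)
$x = 48$ ($x = 4 \cdot 12 = 48$)
$f{\left(2 \right)} x = 2 \cdot 2 \left(22 + 2\right) 48 = 2 \cdot 2 \cdot 24 \cdot 48 = 96 \cdot 48 = 4608$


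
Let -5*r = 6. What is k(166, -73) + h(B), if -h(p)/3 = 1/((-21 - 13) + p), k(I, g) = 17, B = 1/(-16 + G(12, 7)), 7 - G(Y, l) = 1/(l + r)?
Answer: 155039/9073 ≈ 17.088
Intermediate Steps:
r = -6/5 (r = -1/5*6 = -6/5 ≈ -1.2000)
G(Y, l) = 7 - 1/(-6/5 + l) (G(Y, l) = 7 - 1/(l - 6/5) = 7 - 1/(-6/5 + l))
B = -29/266 (B = 1/(-16 + (-47 + 35*7)/(-6 + 5*7)) = 1/(-16 + (-47 + 245)/(-6 + 35)) = 1/(-16 + 198/29) = 1/(-266/29) = -29/266 ≈ -0.10902)
h(p) = -3/(-34 + p) (h(p) = -3/((-21 - 13) + p) = -3/(-34 + p))
k(166, -73) + h(B) = 17 - 3/(-34 - 29/266) = 17 - 3/(-9073/266) = 17 - 3*(-266/9073) = 17 + 798/9073 = 155039/9073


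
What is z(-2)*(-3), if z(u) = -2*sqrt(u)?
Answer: 6*I*sqrt(2) ≈ 8.4853*I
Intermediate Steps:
z(-2)*(-3) = -2*I*sqrt(2)*(-3) = 6*I*sqrt(2)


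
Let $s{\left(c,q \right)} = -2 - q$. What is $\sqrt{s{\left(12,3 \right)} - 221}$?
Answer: $i \sqrt{226} \approx 15.033 i$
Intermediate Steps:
$\sqrt{s{\left(12,3 \right)} - 221} = \sqrt{\left(-2 - 3\right) - 221} = \sqrt{-5 - 221} = \sqrt{-226} = i \sqrt{226}$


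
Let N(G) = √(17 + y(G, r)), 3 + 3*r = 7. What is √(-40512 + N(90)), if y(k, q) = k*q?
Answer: √(-40512 + √137) ≈ 201.25*I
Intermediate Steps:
r = 4/3 (r = -1 + (⅓)*7 = -1 + 7/3 = 4/3 ≈ 1.3333)
N(G) = √(17 + 4*G/3) (N(G) = √(17 + G*(4/3)) = √(17 + 4*G/3))
√(-40512 + N(90)) = √(-40512 + √(153 + 12*90)/3) = √(-40512 + √(153 + 1080)/3) = √(-40512 + √1233/3) = √(-40512 + (3*√137)/3) = √(-40512 + √137)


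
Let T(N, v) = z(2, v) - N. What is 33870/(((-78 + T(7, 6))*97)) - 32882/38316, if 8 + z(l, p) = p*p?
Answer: -246594583/35308194 ≈ -6.9841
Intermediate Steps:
z(l, p) = -8 + p² (z(l, p) = -8 + p*p = -8 + p²)
T(N, v) = -8 + v² - N (T(N, v) = (-8 + v²) - N = -8 + v² - N)
33870/(((-78 + T(7, 6))*97)) - 32882/38316 = 33870/(((-78 + (-8 + 6² - 1*7))*97)) - 32882/38316 = 33870/(((-78 + (-8 + 36 - 7))*97)) - 32882*1/38316 = 33870/(((-78 + 21)*97)) - 16441/19158 = 33870/((-57*97)) - 16441/19158 = 33870/(-5529) - 16441/19158 = 33870*(-1/5529) - 16441/19158 = -11290/1843 - 16441/19158 = -246594583/35308194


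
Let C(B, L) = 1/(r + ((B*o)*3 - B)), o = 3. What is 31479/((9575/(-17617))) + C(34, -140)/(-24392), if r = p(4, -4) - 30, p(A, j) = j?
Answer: -3219417128525303/55585709200 ≈ -57918.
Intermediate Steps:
r = -34 (r = -4 - 30 = -34)
C(B, L) = 1/(-34 + 8*B) (C(B, L) = 1/(-34 + ((B*3)*3 - B)) = 1/(-34 + ((3*B)*3 - B)) = 1/(-34 + (9*B - B)) = 1/(-34 + 8*B))
31479/((9575/(-17617))) + C(34, -140)/(-24392) = 31479/((9575/(-17617))) + (1/(2*(-17 + 4*34)))/(-24392) = 31479/((9575*(-1/17617))) + (1/(2*(-17 + 136)))*(-1/24392) = 31479/(-9575/17617) + ((½)/119)*(-1/24392) = 31479*(-17617/9575) + ((½)*(1/119))*(-1/24392) = -554565543/9575 + (1/238)*(-1/24392) = -554565543/9575 - 1/5805296 = -3219417128525303/55585709200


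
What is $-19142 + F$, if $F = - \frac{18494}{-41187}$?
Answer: $- \frac{788383060}{41187} \approx -19142.0$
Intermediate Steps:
$F = \frac{18494}{41187}$ ($F = \left(-18494\right) \left(- \frac{1}{41187}\right) = \frac{18494}{41187} \approx 0.44903$)
$-19142 + F = -19142 + \frac{18494}{41187} = - \frac{788383060}{41187}$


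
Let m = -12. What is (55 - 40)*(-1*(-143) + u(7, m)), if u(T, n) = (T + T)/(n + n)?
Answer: 8545/4 ≈ 2136.3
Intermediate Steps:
u(T, n) = T/n (u(T, n) = (2*T)/((2*n)) = (2*T)*(1/(2*n)) = T/n)
(55 - 40)*(-1*(-143) + u(7, m)) = (55 - 40)*(-1*(-143) + 7/(-12)) = 15*(143 + 7*(-1/12)) = 15*(143 - 7/12) = 15*(1709/12) = 8545/4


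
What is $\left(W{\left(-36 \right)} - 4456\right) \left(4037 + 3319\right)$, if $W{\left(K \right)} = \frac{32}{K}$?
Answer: $- \frac{98354624}{3} \approx -3.2785 \cdot 10^{7}$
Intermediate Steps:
$\left(W{\left(-36 \right)} - 4456\right) \left(4037 + 3319\right) = \left(\frac{32}{-36} - 4456\right) \left(4037 + 3319\right) = \left(32 \left(- \frac{1}{36}\right) - 4456\right) 7356 = \left(- \frac{8}{9} - 4456\right) 7356 = \left(- \frac{40112}{9}\right) 7356 = - \frac{98354624}{3}$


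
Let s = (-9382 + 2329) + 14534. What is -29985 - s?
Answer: -37466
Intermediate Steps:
s = 7481 (s = -7053 + 14534 = 7481)
-29985 - s = -29985 - 1*7481 = -29985 - 7481 = -37466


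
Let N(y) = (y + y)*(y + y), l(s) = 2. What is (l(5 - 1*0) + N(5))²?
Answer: 10404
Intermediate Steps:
N(y) = 4*y² (N(y) = (2*y)*(2*y) = 4*y²)
(l(5 - 1*0) + N(5))² = (2 + 4*5²)² = (2 + 4*25)² = (2 + 100)² = 102² = 10404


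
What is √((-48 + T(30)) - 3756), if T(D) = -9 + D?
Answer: I*√3783 ≈ 61.506*I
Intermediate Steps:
√((-48 + T(30)) - 3756) = √((-48 + (-9 + 30)) - 3756) = √((-48 + 21) - 3756) = √(-27 - 3756) = √(-3783) = I*√3783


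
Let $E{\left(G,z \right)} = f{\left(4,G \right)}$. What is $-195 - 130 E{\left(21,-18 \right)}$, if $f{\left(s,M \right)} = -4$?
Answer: $325$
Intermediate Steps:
$E{\left(G,z \right)} = -4$
$-195 - 130 E{\left(21,-18 \right)} = -195 - -520 = -195 + 520 = 325$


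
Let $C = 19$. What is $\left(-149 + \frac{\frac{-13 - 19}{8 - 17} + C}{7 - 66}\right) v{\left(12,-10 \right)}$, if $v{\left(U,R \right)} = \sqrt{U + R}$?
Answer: $- \frac{79322 \sqrt{2}}{531} \approx -211.26$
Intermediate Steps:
$v{\left(U,R \right)} = \sqrt{R + U}$
$\left(-149 + \frac{\frac{-13 - 19}{8 - 17} + C}{7 - 66}\right) v{\left(12,-10 \right)} = \left(-149 + \frac{\frac{-13 - 19}{8 - 17} + 19}{7 - 66}\right) \sqrt{-10 + 12} = \left(-149 + \frac{- \frac{32}{-9} + 19}{-59}\right) \sqrt{2} = \left(-149 + \left(\left(-32\right) \left(- \frac{1}{9}\right) + 19\right) \left(- \frac{1}{59}\right)\right) \sqrt{2} = \left(-149 + \left(\frac{32}{9} + 19\right) \left(- \frac{1}{59}\right)\right) \sqrt{2} = \left(-149 + \frac{203}{9} \left(- \frac{1}{59}\right)\right) \sqrt{2} = \left(-149 - \frac{203}{531}\right) \sqrt{2} = - \frac{79322 \sqrt{2}}{531}$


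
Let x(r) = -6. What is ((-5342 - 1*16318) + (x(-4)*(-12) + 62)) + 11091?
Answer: -10435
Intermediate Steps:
((-5342 - 1*16318) + (x(-4)*(-12) + 62)) + 11091 = ((-5342 - 1*16318) + (-6*(-12) + 62)) + 11091 = ((-5342 - 16318) + (72 + 62)) + 11091 = (-21660 + 134) + 11091 = -21526 + 11091 = -10435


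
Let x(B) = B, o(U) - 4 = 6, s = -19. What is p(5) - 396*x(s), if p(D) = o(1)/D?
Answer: 7526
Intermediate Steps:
o(U) = 10 (o(U) = 4 + 6 = 10)
p(D) = 10/D
p(5) - 396*x(s) = 10/5 - 396*(-19) = 10*(⅕) + 7524 = 2 + 7524 = 7526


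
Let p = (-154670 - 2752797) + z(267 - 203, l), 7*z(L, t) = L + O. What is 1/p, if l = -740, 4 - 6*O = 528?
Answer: -3/8722411 ≈ -3.4394e-7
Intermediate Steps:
O = -262/3 (O = ⅔ - ⅙*528 = ⅔ - 88 = -262/3 ≈ -87.333)
z(L, t) = -262/21 + L/7 (z(L, t) = (L - 262/3)/7 = (-262/3 + L)/7 = -262/21 + L/7)
p = -8722411/3 (p = (-154670 - 2752797) + (-262/21 + (267 - 203)/7) = -2907467 + (-262/21 + (⅐)*64) = -2907467 + (-262/21 + 64/7) = -2907467 - 10/3 = -8722411/3 ≈ -2.9075e+6)
1/p = 1/(-8722411/3) = -3/8722411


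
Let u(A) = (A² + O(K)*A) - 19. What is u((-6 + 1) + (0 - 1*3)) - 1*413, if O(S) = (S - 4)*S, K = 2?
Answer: -336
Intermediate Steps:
O(S) = S*(-4 + S) (O(S) = (-4 + S)*S = S*(-4 + S))
u(A) = -19 + A² - 4*A (u(A) = (A² + (2*(-4 + 2))*A) - 19 = (A² + (2*(-2))*A) - 19 = (A² - 4*A) - 19 = -19 + A² - 4*A)
u((-6 + 1) + (0 - 1*3)) - 1*413 = (-19 + ((-6 + 1) + (0 - 1*3))² - 4*((-6 + 1) + (0 - 1*3))) - 1*413 = (-19 + (-5 + (0 - 3))² - 4*(-5 + (0 - 3))) - 413 = (-19 + (-5 - 3)² - 4*(-5 - 3)) - 413 = (-19 + (-8)² - 4*(-8)) - 413 = (-19 + 64 + 32) - 413 = 77 - 413 = -336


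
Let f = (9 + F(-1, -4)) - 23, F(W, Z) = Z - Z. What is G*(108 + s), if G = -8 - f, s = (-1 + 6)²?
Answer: 798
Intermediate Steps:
F(W, Z) = 0
s = 25 (s = 5² = 25)
f = -14 (f = (9 + 0) - 23 = 9 - 23 = -14)
G = 6 (G = -8 - 1*(-14) = -8 + 14 = 6)
G*(108 + s) = 6*(108 + 25) = 6*133 = 798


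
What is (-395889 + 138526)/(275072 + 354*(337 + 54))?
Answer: -257363/413486 ≈ -0.62242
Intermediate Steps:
(-395889 + 138526)/(275072 + 354*(337 + 54)) = -257363/(275072 + 354*391) = -257363/(275072 + 138414) = -257363/413486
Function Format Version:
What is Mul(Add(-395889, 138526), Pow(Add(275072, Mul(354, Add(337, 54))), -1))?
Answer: Rational(-257363, 413486) ≈ -0.62242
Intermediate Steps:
Mul(Add(-395889, 138526), Pow(Add(275072, Mul(354, Add(337, 54))), -1)) = Mul(-257363, Pow(Add(275072, Mul(354, 391)), -1)) = Mul(-257363, Pow(Add(275072, 138414), -1)) = Mul(-257363, Pow(413486, -1)) = Mul(-257363, Rational(1, 413486)) = Rational(-257363, 413486)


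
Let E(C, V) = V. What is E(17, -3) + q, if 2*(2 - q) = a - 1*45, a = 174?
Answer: -131/2 ≈ -65.500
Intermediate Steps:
q = -125/2 (q = 2 - (174 - 1*45)/2 = 2 - (174 - 45)/2 = 2 - ½*129 = 2 - 129/2 = -125/2 ≈ -62.500)
E(17, -3) + q = -3 - 125/2 = -131/2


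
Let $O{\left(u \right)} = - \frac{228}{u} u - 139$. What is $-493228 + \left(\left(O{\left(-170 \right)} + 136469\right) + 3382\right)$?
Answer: $-353744$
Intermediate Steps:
$O{\left(u \right)} = -367$ ($O{\left(u \right)} = -228 - 139 = -367$)
$-493228 + \left(\left(O{\left(-170 \right)} + 136469\right) + 3382\right) = -493228 + \left(\left(-367 + 136469\right) + 3382\right) = -493228 + \left(136102 + 3382\right) = -493228 + 139484 = -353744$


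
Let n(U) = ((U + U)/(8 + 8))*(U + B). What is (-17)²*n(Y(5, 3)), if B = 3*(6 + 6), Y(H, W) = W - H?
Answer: -4913/2 ≈ -2456.5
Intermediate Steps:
B = 36 (B = 3*12 = 36)
n(U) = U*(36 + U)/8 (n(U) = ((U + U)/(8 + 8))*(U + 36) = ((2*U)/16)*(36 + U) = ((2*U)*(1/16))*(36 + U) = (U/8)*(36 + U) = U*(36 + U)/8)
(-17)²*n(Y(5, 3)) = (-17)²*((3 - 1*5)*(36 + (3 - 1*5))/8) = 289*((3 - 5)*(36 + (3 - 5))/8) = 289*((⅛)*(-2)*(36 - 2)) = 289*((⅛)*(-2)*34) = 289*(-17/2) = -4913/2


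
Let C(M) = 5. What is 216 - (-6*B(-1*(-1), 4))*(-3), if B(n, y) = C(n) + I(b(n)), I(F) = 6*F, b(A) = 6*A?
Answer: -522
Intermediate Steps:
B(n, y) = 5 + 36*n (B(n, y) = 5 + 6*(6*n) = 5 + 36*n)
216 - (-6*B(-1*(-1), 4))*(-3) = 216 - (-6*(5 + 36*(-1*(-1))))*(-3) = 216 - (-6*(5 + 36*1))*(-3) = 216 - (-6*(5 + 36))*(-3) = 216 - (-6*41)*(-3) = 216 - (-246)*(-3) = 216 - 1*738 = 216 - 738 = -522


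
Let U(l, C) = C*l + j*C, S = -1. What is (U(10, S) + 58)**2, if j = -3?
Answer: 2601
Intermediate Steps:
U(l, C) = -3*C + C*l (U(l, C) = C*l - 3*C = -3*C + C*l)
(U(10, S) + 58)**2 = (-(-3 + 10) + 58)**2 = (-1*7 + 58)**2 = (-7 + 58)**2 = 51**2 = 2601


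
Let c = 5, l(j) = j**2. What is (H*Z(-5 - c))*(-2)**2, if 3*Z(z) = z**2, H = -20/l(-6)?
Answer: -2000/27 ≈ -74.074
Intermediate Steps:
H = -5/9 (H = -20/((-6)**2) = -20/36 = -20*1/36 = -5/9 ≈ -0.55556)
Z(z) = z**2/3
(H*Z(-5 - c))*(-2)**2 = -5*(-5 - 1*5)**2/27*(-2)**2 = -5*(-5 - 5)**2/27*4 = -5*(-10)**2/27*4 = -5*100/27*4 = -5/9*100/3*4 = -500/27*4 = -2000/27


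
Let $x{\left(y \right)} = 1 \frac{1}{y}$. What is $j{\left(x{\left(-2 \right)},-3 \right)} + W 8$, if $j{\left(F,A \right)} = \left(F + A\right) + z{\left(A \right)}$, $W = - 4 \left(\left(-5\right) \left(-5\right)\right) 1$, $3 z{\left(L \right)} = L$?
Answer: $- \frac{1609}{2} \approx -804.5$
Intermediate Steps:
$x{\left(y \right)} = \frac{1}{y}$
$z{\left(L \right)} = \frac{L}{3}$
$W = -100$ ($W = \left(-4\right) 25 \cdot 1 = \left(-100\right) 1 = -100$)
$j{\left(F,A \right)} = F + \frac{4 A}{3}$ ($j{\left(F,A \right)} = \left(F + A\right) + \frac{A}{3} = \left(A + F\right) + \frac{A}{3} = F + \frac{4 A}{3}$)
$j{\left(x{\left(-2 \right)},-3 \right)} + W 8 = \left(\frac{1}{-2} + \frac{4}{3} \left(-3\right)\right) - 800 = \left(- \frac{1}{2} - 4\right) - 800 = - \frac{9}{2} - 800 = - \frac{1609}{2}$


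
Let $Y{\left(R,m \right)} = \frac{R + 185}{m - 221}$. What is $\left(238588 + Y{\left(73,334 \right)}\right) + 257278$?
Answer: $\frac{56033116}{113} \approx 4.9587 \cdot 10^{5}$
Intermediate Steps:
$Y{\left(R,m \right)} = \frac{185 + R}{-221 + m}$
$\left(238588 + Y{\left(73,334 \right)}\right) + 257278 = \left(238588 + \frac{185 + 73}{-221 + 334}\right) + 257278 = \left(238588 + \frac{1}{113} \cdot 258\right) + 257278 = \left(238588 + \frac{258}{113}\right) + 257278 = \frac{26960702}{113} + 257278 = \frac{56033116}{113}$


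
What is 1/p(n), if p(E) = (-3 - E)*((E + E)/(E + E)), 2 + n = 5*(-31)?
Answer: 1/154 ≈ 0.0064935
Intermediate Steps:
n = -157 (n = -2 + 5*(-31) = -2 - 155 = -157)
p(E) = -3 - E (p(E) = (-3 - E)*((2*E)/((2*E))) = (-3 - E)*((2*E)*(1/(2*E))) = (-3 - E)*1 = -3 - E)
1/p(n) = 1/(-3 - 1*(-157)) = 1/(-3 + 157) = 1/154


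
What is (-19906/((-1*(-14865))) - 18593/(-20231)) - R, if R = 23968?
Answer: -7208114411261/300733815 ≈ -23968.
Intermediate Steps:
(-19906/((-1*(-14865))) - 18593/(-20231)) - R = (-19906/((-1*(-14865))) - 18593/(-20231)) - 1*23968 = (-19906/14865 - 18593*(-1/20231)) - 23968 = (-19906*1/14865 + 18593/20231) - 23968 = (-19906/14865 + 18593/20231) - 23968 = -126333341/300733815 - 23968 = -7208114411261/300733815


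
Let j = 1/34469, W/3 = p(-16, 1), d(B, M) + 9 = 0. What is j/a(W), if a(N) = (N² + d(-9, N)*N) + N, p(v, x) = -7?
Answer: 1/20991621 ≈ 4.7638e-8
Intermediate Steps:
d(B, M) = -9 (d(B, M) = -9 + 0 = -9)
W = -21 (W = 3*(-7) = -21)
a(N) = N² - 8*N (a(N) = (N² - 9*N) + N = N² - 8*N)
j = 1/34469 ≈ 2.9012e-5
j/a(W) = 1/(34469*((-21*(-8 - 21)))) = 1/(34469*((-21*(-29)))) = (1/34469)/609 = (1/34469)*(1/609) = 1/20991621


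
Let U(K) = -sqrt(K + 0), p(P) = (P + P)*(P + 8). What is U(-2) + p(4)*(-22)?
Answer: -2112 - I*sqrt(2) ≈ -2112.0 - 1.4142*I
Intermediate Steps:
p(P) = 2*P*(8 + P) (p(P) = (2*P)*(8 + P) = 2*P*(8 + P))
U(K) = -sqrt(K)
U(-2) + p(4)*(-22) = -sqrt(-2) + (2*4*(8 + 4))*(-22) = -I*sqrt(2) + (2*4*12)*(-22) = -I*sqrt(2) + 96*(-22) = -I*sqrt(2) - 2112 = -2112 - I*sqrt(2)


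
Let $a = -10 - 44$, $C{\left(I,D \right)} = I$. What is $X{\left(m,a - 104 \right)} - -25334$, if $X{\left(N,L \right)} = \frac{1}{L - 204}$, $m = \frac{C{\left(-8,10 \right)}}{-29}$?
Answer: $\frac{9170907}{362} \approx 25334.0$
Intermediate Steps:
$a = -54$ ($a = -10 - 44 = -54$)
$m = \frac{8}{29}$ ($m = - \frac{8}{-29} = \left(-8\right) \left(- \frac{1}{29}\right) = \frac{8}{29} \approx 0.27586$)
$X{\left(N,L \right)} = \frac{1}{-204 + L}$
$X{\left(m,a - 104 \right)} - -25334 = \frac{1}{-204 - 158} - -25334 = \frac{1}{-204 - 158} + 25334 = \frac{1}{-362} + 25334 = - \frac{1}{362} + 25334 = \frac{9170907}{362}$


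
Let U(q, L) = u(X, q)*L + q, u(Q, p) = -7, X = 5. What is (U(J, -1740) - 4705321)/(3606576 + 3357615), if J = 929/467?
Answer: -730565306/1084092399 ≈ -0.67390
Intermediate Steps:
J = 929/467 (J = 929*(1/467) = 929/467 ≈ 1.9893)
U(q, L) = q - 7*L (U(q, L) = -7*L + q = q - 7*L)
(U(J, -1740) - 4705321)/(3606576 + 3357615) = ((929/467 - 7*(-1740)) - 4705321)/(3606576 + 3357615) = ((929/467 + 12180) - 4705321)/6964191 = (5688989/467 - 4705321)*(1/6964191) = -2191695918/467*1/6964191 = -730565306/1084092399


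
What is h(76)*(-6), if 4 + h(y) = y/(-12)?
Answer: 62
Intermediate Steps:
h(y) = -4 - y/12 (h(y) = -4 + y/(-12) = -4 + y*(-1/12) = -4 - y/12)
h(76)*(-6) = (-4 - 1/12*76)*(-6) = (-4 - 19/3)*(-6) = -31/3*(-6) = 62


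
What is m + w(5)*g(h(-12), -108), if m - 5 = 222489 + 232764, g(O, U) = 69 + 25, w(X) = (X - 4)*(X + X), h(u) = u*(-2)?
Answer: 456198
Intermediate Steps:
h(u) = -2*u
w(X) = 2*X*(-4 + X) (w(X) = (-4 + X)*(2*X) = 2*X*(-4 + X))
g(O, U) = 94
m = 455258 (m = 5 + (222489 + 232764) = 5 + 455253 = 455258)
m + w(5)*g(h(-12), -108) = 455258 + (2*5*(-4 + 5))*94 = 455258 + (2*5*1)*94 = 455258 + 10*94 = 455258 + 940 = 456198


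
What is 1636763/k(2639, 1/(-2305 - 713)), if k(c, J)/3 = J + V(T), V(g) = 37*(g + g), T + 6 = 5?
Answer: -1646583578/223333 ≈ -7372.8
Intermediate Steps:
T = -1 (T = -6 + 5 = -1)
V(g) = 74*g (V(g) = 37*(2*g) = 74*g)
k(c, J) = -222 + 3*J (k(c, J) = 3*(J + 74*(-1)) = 3*(J - 74) = 3*(-74 + J) = -222 + 3*J)
1636763/k(2639, 1/(-2305 - 713)) = 1636763/(-222 + 3/(-2305 - 713)) = 1636763/(-222 + 3/(-3018)) = 1636763/(-222 + 3*(-1/3018)) = 1636763/(-222 - 1/1006) = 1636763/(-223333/1006) = 1636763*(-1006/223333) = -1646583578/223333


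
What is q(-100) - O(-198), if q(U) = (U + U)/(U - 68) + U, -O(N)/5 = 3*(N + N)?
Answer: -126815/21 ≈ -6038.8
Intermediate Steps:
O(N) = -30*N (O(N) = -15*(N + N) = -15*2*N = -30*N)
q(U) = U + 2*U/(-68 + U) (q(U) = (2*U)/(-68 + U) + U = 2*U/(-68 + U) + U = U + 2*U/(-68 + U))
q(-100) - O(-198) = -100*(-66 - 100)/(-68 - 100) - (-30)*(-198) = -100*(-166)/(-168) - 1*5940 = -100*(-1/168)*(-166) - 5940 = -2075/21 - 5940 = -126815/21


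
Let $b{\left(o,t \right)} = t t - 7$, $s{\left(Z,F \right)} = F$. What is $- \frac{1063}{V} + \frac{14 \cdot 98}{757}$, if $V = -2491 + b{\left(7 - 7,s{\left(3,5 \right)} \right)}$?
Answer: $\frac{4197647}{1872061} \approx 2.2423$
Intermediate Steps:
$b{\left(o,t \right)} = -7 + t^{2}$ ($b{\left(o,t \right)} = t^{2} - 7 = -7 + t^{2}$)
$V = -2473$ ($V = -2491 - \left(7 - 5^{2}\right) = -2491 + \left(-7 + 25\right) = -2491 + 18 = -2473$)
$- \frac{1063}{V} + \frac{14 \cdot 98}{757} = - \frac{1063}{-2473} + \frac{14 \cdot 98}{757} = \left(-1063\right) \left(- \frac{1}{2473}\right) + 1372 \cdot \frac{1}{757} = \frac{1063}{2473} + \frac{1372}{757} = \frac{4197647}{1872061}$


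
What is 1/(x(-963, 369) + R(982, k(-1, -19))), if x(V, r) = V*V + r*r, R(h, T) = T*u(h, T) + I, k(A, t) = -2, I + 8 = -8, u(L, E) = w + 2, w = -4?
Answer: 1/1063518 ≈ 9.4028e-7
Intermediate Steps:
u(L, E) = -2 (u(L, E) = -4 + 2 = -2)
I = -16 (I = -8 - 8 = -16)
R(h, T) = -16 - 2*T (R(h, T) = T*(-2) - 16 = -2*T - 16 = -16 - 2*T)
x(V, r) = V² + r²
1/(x(-963, 369) + R(982, k(-1, -19))) = 1/(((-963)² + 369²) + (-16 - 2*(-2))) = 1/((927369 + 136161) + (-16 + 4)) = 1/(1063530 - 12) = 1/1063518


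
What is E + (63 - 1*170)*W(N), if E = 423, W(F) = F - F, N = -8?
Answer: 423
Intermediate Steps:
W(F) = 0
E + (63 - 1*170)*W(N) = 423 + (63 - 1*170)*0 = 423 + (63 - 170)*0 = 423 - 107*0 = 423 + 0 = 423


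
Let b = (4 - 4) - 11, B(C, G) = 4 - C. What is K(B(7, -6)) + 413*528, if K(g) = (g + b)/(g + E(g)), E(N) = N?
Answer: 654199/3 ≈ 2.1807e+5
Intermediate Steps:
b = -11 (b = 0 - 11 = -11)
K(g) = (-11 + g)/(2*g) (K(g) = (g - 11)/(g + g) = (-11 + g)/((2*g)) = (-11 + g)*(1/(2*g)) = (-11 + g)/(2*g))
K(B(7, -6)) + 413*528 = (-11 + (4 - 1*7))/(2*(4 - 1*7)) + 413*528 = (-11 + (4 - 7))/(2*(4 - 7)) + 218064 = (½)*(-11 - 3)/(-3) + 218064 = (½)*(-⅓)*(-14) + 218064 = 7/3 + 218064 = 654199/3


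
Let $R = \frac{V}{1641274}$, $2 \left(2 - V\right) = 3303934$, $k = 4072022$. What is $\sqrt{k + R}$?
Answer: $\frac{\sqrt{10969130108845816262}}{1641274} \approx 2017.9$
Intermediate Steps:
$V = -1651965$ ($V = 2 - 1651967 = -1651965$)
$R = - \frac{1651965}{1641274} \approx -1.0065$
$\sqrt{k + R} = \sqrt{4072022 - \frac{1651965}{1641274}} = \sqrt{\frac{6683302184063}{1641274}} = \frac{\sqrt{10969130108845816262}}{1641274}$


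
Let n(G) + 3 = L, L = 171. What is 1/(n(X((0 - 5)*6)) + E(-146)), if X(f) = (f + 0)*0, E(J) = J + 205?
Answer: 1/227 ≈ 0.0044053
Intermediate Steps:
E(J) = 205 + J
X(f) = 0 (X(f) = f*0 = 0)
n(G) = 168 (n(G) = -3 + 171 = 168)
1/(n(X((0 - 5)*6)) + E(-146)) = 1/(168 + (205 - 146)) = 1/(168 + 59) = 1/227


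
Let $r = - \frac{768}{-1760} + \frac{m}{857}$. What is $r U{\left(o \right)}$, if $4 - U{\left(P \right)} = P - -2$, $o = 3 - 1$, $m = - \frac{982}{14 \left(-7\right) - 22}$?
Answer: $0$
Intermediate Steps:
$m = \frac{491}{60}$ ($m = - \frac{982}{-98 - 22} = - \frac{982}{-120} = \left(-982\right) \left(- \frac{1}{120}\right) = \frac{491}{60} \approx 8.1833$)
$o = 2$
$r = \frac{252217}{565620}$ ($r = - \frac{768}{-1760} + \frac{491}{60 \cdot 857} = \left(-768\right) \left(- \frac{1}{1760}\right) + \frac{491}{60} \cdot \frac{1}{857} = \frac{24}{55} + \frac{491}{51420} = \frac{252217}{565620} \approx 0.44591$)
$U{\left(P \right)} = 2 - P$ ($U{\left(P \right)} = 4 - \left(P - -2\right) = 4 - \left(P + 2\right) = 4 - \left(2 + P\right) = 2 - P$)
$r U{\left(o \right)} = \frac{252217 \left(2 - 2\right)}{565620} = \frac{252217}{565620} \cdot 0 = 0$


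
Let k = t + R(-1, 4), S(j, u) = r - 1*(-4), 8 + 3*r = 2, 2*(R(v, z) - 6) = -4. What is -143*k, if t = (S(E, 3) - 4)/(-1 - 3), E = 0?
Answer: -1287/2 ≈ -643.50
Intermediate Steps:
R(v, z) = 4 (R(v, z) = 6 + (1/2)*(-4) = 6 - 2 = 4)
r = -2 (r = -8/3 + (1/3)*2 = -8/3 + 2/3 = -2)
S(j, u) = 2 (S(j, u) = -2 - 1*(-4) = -2 + 4 = 2)
t = 1/2 (t = (2 - 4)/(-1 - 3) = -2/(-4) = -2*(-1/4) = 1/2 ≈ 0.50000)
k = 9/2 (k = 1/2 + 4 = 9/2 ≈ 4.5000)
-143*k = -143*9/2 = -1287/2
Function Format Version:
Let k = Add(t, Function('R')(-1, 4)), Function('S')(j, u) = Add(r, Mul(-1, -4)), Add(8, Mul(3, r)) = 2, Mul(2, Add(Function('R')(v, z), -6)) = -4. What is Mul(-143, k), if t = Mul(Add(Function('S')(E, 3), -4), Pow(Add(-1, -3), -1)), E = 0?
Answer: Rational(-1287, 2) ≈ -643.50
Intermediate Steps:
Function('R')(v, z) = 4 (Function('R')(v, z) = Add(6, Mul(Rational(1, 2), -4)) = Add(6, -2) = 4)
r = -2 (r = Add(Rational(-8, 3), Mul(Rational(1, 3), 2)) = Add(Rational(-8, 3), Rational(2, 3)) = -2)
Function('S')(j, u) = 2 (Function('S')(j, u) = Add(-2, Mul(-1, -4)) = Add(-2, 4) = 2)
t = Rational(1, 2) (t = Mul(Add(2, -4), Pow(Add(-1, -3), -1)) = Mul(-2, Pow(-4, -1)) = Mul(-2, Rational(-1, 4)) = Rational(1, 2) ≈ 0.50000)
k = Rational(9, 2) (k = Add(Rational(1, 2), 4) = Rational(9, 2) ≈ 4.5000)
Mul(-143, k) = Mul(-143, Rational(9, 2)) = Rational(-1287, 2)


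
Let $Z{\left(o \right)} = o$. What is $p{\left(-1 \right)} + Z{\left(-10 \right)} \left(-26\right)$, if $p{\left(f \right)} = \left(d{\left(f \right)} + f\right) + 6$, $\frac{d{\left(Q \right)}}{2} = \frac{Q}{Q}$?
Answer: $267$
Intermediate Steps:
$d{\left(Q \right)} = 2$ ($d{\left(Q \right)} = 2 \frac{Q}{Q} = 2 \cdot 1 = 2$)
$p{\left(f \right)} = 8 + f$ ($p{\left(f \right)} = \left(2 + f\right) + 6 = 8 + f$)
$p{\left(-1 \right)} + Z{\left(-10 \right)} \left(-26\right) = \left(8 - 1\right) - -260 = 7 + 260 = 267$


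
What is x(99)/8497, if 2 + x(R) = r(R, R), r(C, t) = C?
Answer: 97/8497 ≈ 0.011416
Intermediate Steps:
x(R) = -2 + R
x(99)/8497 = (-2 + 99)/8497 = 97*(1/8497) = 97/8497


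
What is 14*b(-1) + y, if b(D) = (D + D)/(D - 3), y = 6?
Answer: 13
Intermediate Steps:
b(D) = 2*D/(-3 + D) (b(D) = (2*D)/(-3 + D) = 2*D/(-3 + D))
14*b(-1) + y = 14*(2*(-1)/(-3 - 1)) + 6 = 14*(2*(-1)/(-4)) + 6 = 14*(2*(-1)*(-1/4)) + 6 = 14*(1/2) + 6 = 7 + 6 = 13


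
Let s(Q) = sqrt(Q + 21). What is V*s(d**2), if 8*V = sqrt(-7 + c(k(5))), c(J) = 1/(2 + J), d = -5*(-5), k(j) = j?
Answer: I*sqrt(13566)/14 ≈ 8.3195*I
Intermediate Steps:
d = 25
s(Q) = sqrt(21 + Q)
V = I*sqrt(21)/14 (V = sqrt(-7 + 1/(2 + 5))/8 = sqrt(-7 + 1/7)/8 = sqrt(-48/7)/8 = (4*I*sqrt(21)/7)/8 = I*sqrt(21)/14 ≈ 0.32733*I)
V*s(d**2) = (I*sqrt(21)/14)*sqrt(21 + 25**2) = (I*sqrt(21)/14)*sqrt(21 + 625) = (I*sqrt(21)/14)*sqrt(646) = I*sqrt(13566)/14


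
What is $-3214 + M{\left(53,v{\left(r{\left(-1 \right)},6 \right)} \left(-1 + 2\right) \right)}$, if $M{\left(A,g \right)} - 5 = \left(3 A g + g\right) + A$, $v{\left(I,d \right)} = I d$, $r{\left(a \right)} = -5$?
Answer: $-7956$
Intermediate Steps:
$M{\left(A,g \right)} = 5 + A + g + 3 A g$ ($M{\left(A,g \right)} = 5 + \left(\left(3 A g + g\right) + A\right) = 5 + \left(\left(g + 3 A g\right) + A\right) = 5 + \left(A + g + 3 A g\right) = 5 + A + g + 3 A g$)
$-3214 + M{\left(53,v{\left(r{\left(-1 \right)},6 \right)} \left(-1 + 2\right) \right)} = -3214 + \left(5 + 53 + \left(-5\right) 6 \left(-1 + 2\right) + 3 \cdot 53 \left(-5\right) 6 \left(-1 + 2\right)\right) = -3214 + \left(5 + 53 - 30 + 3 \cdot 53 \left(\left(-30\right) 1\right)\right) = -3214 + \left(5 + 53 - 30 + 3 \cdot 53 \left(-30\right)\right) = -3214 + \left(5 + 53 - 30 - 4770\right) = -3214 - 4742 = -7956$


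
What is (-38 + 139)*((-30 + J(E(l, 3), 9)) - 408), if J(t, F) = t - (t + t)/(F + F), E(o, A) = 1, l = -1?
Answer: -397334/9 ≈ -44148.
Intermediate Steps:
J(t, F) = t - t/F (J(t, F) = t - 2*t/(2*F) = t - 2*t*1/(2*F) = t - t/F)
(-38 + 139)*((-30 + J(E(l, 3), 9)) - 408) = (-38 + 139)*((-30 + (1 - 1*1/9)) - 408) = 101*((-30 + (1 - 1*1*1/9)) - 408) = 101*((-30 + (1 - 1/9)) - 408) = 101*((-30 + 8/9) - 408) = 101*(-262/9 - 408) = 101*(-3934/9) = -397334/9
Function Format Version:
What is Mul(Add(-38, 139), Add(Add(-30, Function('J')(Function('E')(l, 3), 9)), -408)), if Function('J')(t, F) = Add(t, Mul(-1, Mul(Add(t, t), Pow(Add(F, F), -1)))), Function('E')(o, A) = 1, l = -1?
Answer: Rational(-397334, 9) ≈ -44148.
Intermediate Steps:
Function('J')(t, F) = Add(t, Mul(-1, t, Pow(F, -1))) (Function('J')(t, F) = Add(t, Mul(-1, Mul(Mul(2, t), Pow(Mul(2, F), -1)))) = Add(t, Mul(-1, Mul(Mul(2, t), Mul(Rational(1, 2), Pow(F, -1))))) = Add(t, Mul(-1, Mul(t, Pow(F, -1)))) = Add(t, Mul(-1, t, Pow(F, -1))))
Mul(Add(-38, 139), Add(Add(-30, Function('J')(Function('E')(l, 3), 9)), -408)) = Mul(Add(-38, 139), Add(Add(-30, Add(1, Mul(-1, 1, Pow(9, -1)))), -408)) = Mul(101, Add(Add(-30, Add(1, Mul(-1, 1, Rational(1, 9)))), -408)) = Mul(101, Add(Add(-30, Add(1, Rational(-1, 9))), -408)) = Mul(101, Add(Add(-30, Rational(8, 9)), -408)) = Mul(101, Add(Rational(-262, 9), -408)) = Mul(101, Rational(-3934, 9)) = Rational(-397334, 9)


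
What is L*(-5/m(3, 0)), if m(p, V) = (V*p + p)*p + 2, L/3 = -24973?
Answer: 374595/11 ≈ 34054.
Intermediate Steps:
L = -74919 (L = 3*(-24973) = -74919)
m(p, V) = 2 + p*(p + V*p) (m(p, V) = (p + V*p)*p + 2 = p*(p + V*p) + 2 = 2 + p*(p + V*p))
L*(-5/m(3, 0)) = -(-374595)/(2 + 3**2 + 0*3**2) = -(-374595)/(2 + 9 + 0*9) = -(-374595)/(2 + 9 + 0) = -(-374595)/11 = -74919*(-5/11) = 374595/11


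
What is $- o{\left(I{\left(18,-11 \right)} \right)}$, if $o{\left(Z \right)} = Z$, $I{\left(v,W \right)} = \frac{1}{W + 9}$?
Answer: $\frac{1}{2} \approx 0.5$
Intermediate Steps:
$I{\left(v,W \right)} = \frac{1}{9 + W}$
$- o{\left(I{\left(18,-11 \right)} \right)} = - \frac{1}{9 - 11} = - \frac{1}{-2} = \left(-1\right) \left(- \frac{1}{2}\right) = \frac{1}{2}$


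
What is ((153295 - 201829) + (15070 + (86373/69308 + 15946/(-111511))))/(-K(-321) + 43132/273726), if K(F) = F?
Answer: -35395713107102834811/339707629418136532 ≈ -104.19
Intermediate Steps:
((153295 - 201829) + (15070 + (86373/69308 + 15946/(-111511))))/(-K(-321) + 43132/273726) = ((153295 - 201829) + (15070 + (86373/69308 + 15946/(-111511))))/(-1*(-321) + 43132/273726) = (-48534 + (15070 + (86373*(1/69308) + 15946*(-1/111511))))/(321 + 43132*(1/273726)) = (-48534 + (15070 + (86373/69308 - 15946/111511)))/(321 + 21566/136863) = (-48534 + (15070 + 8526354235/7728604388))/(43954589/136863) = (-48534 + 116478594481395/7728604388)*(136863/43954589) = -258621490885797/7728604388*136863/43954589 = -35395713107102834811/339707629418136532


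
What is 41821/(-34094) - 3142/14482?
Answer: -356387535/246874654 ≈ -1.4436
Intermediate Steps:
41821/(-34094) - 3142/14482 = 41821*(-1/34094) - 3142*1/14482 = -41821/34094 - 1571/7241 = -356387535/246874654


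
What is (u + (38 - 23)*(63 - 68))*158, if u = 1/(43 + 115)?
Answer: -11849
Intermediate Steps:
u = 1/158 ≈ 0.0063291
(u + (38 - 23)*(63 - 68))*158 = (1/158 + (38 - 23)*(63 - 68))*158 = (1/158 + 15*(-5))*158 = (1/158 - 75)*158 = -11849/158*158 = -11849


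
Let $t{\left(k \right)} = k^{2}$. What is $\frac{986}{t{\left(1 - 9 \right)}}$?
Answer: $\frac{493}{32} \approx 15.406$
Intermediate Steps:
$\frac{986}{t{\left(1 - 9 \right)}} = \frac{986}{\left(1 - 9\right)^{2}} = \frac{986}{\left(-8\right)^{2}} = \frac{986}{64} = 986 \cdot \frac{1}{64} = \frac{493}{32}$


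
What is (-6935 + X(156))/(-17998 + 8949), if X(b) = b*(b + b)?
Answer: -41737/9049 ≈ -4.6123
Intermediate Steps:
X(b) = 2*b² (X(b) = b*(2*b) = 2*b²)
(-6935 + X(156))/(-17998 + 8949) = (-6935 + 2*156²)/(-17998 + 8949) = (-6935 + 2*24336)/(-9049) = (-6935 + 48672)*(-1/9049) = 41737*(-1/9049) = -41737/9049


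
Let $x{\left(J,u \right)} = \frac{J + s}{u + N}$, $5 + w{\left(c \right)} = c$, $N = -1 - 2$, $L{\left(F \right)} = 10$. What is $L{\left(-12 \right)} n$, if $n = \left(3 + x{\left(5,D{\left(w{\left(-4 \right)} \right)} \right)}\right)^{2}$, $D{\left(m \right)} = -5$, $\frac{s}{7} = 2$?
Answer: $\frac{125}{32} \approx 3.9063$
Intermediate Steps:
$s = 14$ ($s = 7 \cdot 2 = 14$)
$N = -3$
$w{\left(c \right)} = -5 + c$
$x{\left(J,u \right)} = \frac{14 + J}{-3 + u}$ ($x{\left(J,u \right)} = \frac{J + 14}{u - 3} = \frac{14 + J}{-3 + u}$)
$n = \frac{25}{64}$ ($n = \left(3 + \frac{14 + 5}{-3 - 5}\right)^{2} = \left(3 + \frac{1}{-8} \cdot 19\right)^{2} = \left(3 - \frac{19}{8}\right)^{2} = \left(\frac{5}{8}\right)^{2} = \frac{25}{64} \approx 0.39063$)
$L{\left(-12 \right)} n = 10 \cdot \frac{25}{64} = \frac{125}{32}$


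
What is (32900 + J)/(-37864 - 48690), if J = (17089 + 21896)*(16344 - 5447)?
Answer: -424852445/86554 ≈ -4908.5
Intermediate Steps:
J = 424819545 (J = 38985*10897 = 424819545)
(32900 + J)/(-37864 - 48690) = (32900 + 424819545)/(-37864 - 48690) = 424852445/(-86554) = 424852445*(-1/86554) = -424852445/86554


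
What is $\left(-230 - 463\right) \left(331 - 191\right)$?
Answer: $-97020$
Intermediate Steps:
$\left(-230 - 463\right) \left(331 - 191\right) = - 693 \left(331 - 191\right) = \left(-693\right) 140 = -97020$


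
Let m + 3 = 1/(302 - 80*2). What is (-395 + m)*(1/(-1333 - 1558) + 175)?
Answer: -14296147430/205261 ≈ -69649.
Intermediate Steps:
m = -425/142 (m = -3 + 1/(302 - 80*2) = -3 + 1/(302 - 160) = -3 + 1/142 = -425/142 ≈ -2.9930)
(-395 + m)*(1/(-1333 - 1558) + 175) = (-395 - 425/142)*(1/(-1333 - 1558) + 175) = -56515*(1/(-2891) + 175)/142 = -56515*(-1/2891 + 175)/142 = -56515/142*505924/2891 = -14296147430/205261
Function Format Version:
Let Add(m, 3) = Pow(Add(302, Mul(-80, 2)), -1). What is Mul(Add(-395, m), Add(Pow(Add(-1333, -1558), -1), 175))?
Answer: Rational(-14296147430, 205261) ≈ -69649.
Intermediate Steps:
m = Rational(-425, 142) (m = Add(-3, Pow(Add(302, Mul(-80, 2)), -1)) = Add(-3, Pow(Add(302, -160), -1)) = Add(-3, Pow(142, -1)) = Add(-3, Rational(1, 142)) = Rational(-425, 142) ≈ -2.9930)
Mul(Add(-395, m), Add(Pow(Add(-1333, -1558), -1), 175)) = Mul(Add(-395, Rational(-425, 142)), Add(Pow(Add(-1333, -1558), -1), 175)) = Mul(Rational(-56515, 142), Add(Pow(-2891, -1), 175)) = Mul(Rational(-56515, 142), Add(Rational(-1, 2891), 175)) = Mul(Rational(-56515, 142), Rational(505924, 2891)) = Rational(-14296147430, 205261)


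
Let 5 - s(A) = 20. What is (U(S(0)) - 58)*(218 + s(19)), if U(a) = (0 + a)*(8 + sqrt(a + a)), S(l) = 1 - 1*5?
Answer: -18270 - 1624*I*sqrt(2) ≈ -18270.0 - 2296.7*I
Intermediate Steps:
s(A) = -15 (s(A) = 5 - 1*20 = 5 - 20 = -15)
S(l) = -4 (S(l) = 1 - 5 = -4)
U(a) = a*(8 + sqrt(2)*sqrt(a)) (U(a) = a*(8 + sqrt(2*a)) = a*(8 + sqrt(2)*sqrt(a)))
(U(S(0)) - 58)*(218 + s(19)) = ((8*(-4) + sqrt(2)*(-4)**(3/2)) - 58)*(218 - 15) = ((-32 + sqrt(2)*(-8*I)) - 58)*203 = ((-32 - 8*I*sqrt(2)) - 58)*203 = (-90 - 8*I*sqrt(2))*203 = -18270 - 1624*I*sqrt(2)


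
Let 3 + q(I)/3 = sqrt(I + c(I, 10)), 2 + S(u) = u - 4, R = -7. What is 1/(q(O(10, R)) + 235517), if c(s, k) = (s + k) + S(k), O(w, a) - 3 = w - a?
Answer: 117754/27732008789 - 9*sqrt(6)/55464017578 ≈ 4.2457e-6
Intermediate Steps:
S(u) = -6 + u (S(u) = -2 + (u - 4) = -2 + (-4 + u) = -6 + u)
O(w, a) = 3 + w - a (O(w, a) = 3 + (w - a) = 3 + w - a)
c(s, k) = -6 + s + 2*k (c(s, k) = (s + k) + (-6 + k) = (k + s) + (-6 + k) = -6 + s + 2*k)
q(I) = -9 + 3*sqrt(14 + 2*I) (q(I) = -9 + 3*sqrt(I + (-6 + I + 2*10)) = -9 + 3*sqrt(I + (-6 + I + 20)) = -9 + 3*sqrt(I + (14 + I)) = -9 + 3*sqrt(14 + 2*I))
1/(q(O(10, R)) + 235517) = 1/((-9 + 3*sqrt(14 + 2*(3 + 10 - 1*(-7)))) + 235517) = 1/((-9 + 3*sqrt(14 + 2*(3 + 10 + 7))) + 235517) = 1/((-9 + 3*sqrt(14 + 2*20)) + 235517) = 1/((-9 + 3*sqrt(14 + 40)) + 235517) = 1/((-9 + 3*sqrt(54)) + 235517) = 1/((-9 + 3*(3*sqrt(6))) + 235517) = 1/((-9 + 9*sqrt(6)) + 235517) = 1/(235508 + 9*sqrt(6))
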